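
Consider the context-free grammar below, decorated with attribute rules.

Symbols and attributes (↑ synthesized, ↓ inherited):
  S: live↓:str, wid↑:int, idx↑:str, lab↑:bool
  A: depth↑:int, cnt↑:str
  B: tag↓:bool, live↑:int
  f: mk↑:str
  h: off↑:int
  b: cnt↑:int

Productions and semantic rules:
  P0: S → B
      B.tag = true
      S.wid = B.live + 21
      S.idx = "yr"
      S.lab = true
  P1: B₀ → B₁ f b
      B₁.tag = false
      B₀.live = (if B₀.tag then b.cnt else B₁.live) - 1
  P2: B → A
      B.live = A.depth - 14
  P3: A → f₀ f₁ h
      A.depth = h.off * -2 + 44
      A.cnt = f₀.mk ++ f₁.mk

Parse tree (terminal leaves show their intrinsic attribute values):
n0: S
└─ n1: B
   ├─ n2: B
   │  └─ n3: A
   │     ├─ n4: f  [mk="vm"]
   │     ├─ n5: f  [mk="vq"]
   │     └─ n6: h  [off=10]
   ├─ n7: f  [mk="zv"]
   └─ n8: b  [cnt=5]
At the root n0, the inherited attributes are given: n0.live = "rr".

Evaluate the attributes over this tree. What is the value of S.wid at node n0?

1. n0.live = "rr"  [given at root]
2. n1.tag = true  [true]
3. n2.tag = false  [false]
4. n4.mk = "vm"  [terminal]
5. n5.mk = "vq"  [terminal]
6. n6.off = 10  [terminal]
7. n3.depth = 24  [h.off * -2 + 44]
8. n3.cnt = "vmvq"  [f₀.mk ++ f₁.mk]
9. n2.live = 10  [A.depth - 14]
10. n7.mk = "zv"  [terminal]
11. n8.cnt = 5  [terminal]
12. n1.live = 4  [(if B₀.tag then b.cnt else B₁.live) - 1]
13. n0.wid = 25  [B.live + 21]
14. n0.idx = "yr"  ["yr"]
15. n0.lab = true  [true]

25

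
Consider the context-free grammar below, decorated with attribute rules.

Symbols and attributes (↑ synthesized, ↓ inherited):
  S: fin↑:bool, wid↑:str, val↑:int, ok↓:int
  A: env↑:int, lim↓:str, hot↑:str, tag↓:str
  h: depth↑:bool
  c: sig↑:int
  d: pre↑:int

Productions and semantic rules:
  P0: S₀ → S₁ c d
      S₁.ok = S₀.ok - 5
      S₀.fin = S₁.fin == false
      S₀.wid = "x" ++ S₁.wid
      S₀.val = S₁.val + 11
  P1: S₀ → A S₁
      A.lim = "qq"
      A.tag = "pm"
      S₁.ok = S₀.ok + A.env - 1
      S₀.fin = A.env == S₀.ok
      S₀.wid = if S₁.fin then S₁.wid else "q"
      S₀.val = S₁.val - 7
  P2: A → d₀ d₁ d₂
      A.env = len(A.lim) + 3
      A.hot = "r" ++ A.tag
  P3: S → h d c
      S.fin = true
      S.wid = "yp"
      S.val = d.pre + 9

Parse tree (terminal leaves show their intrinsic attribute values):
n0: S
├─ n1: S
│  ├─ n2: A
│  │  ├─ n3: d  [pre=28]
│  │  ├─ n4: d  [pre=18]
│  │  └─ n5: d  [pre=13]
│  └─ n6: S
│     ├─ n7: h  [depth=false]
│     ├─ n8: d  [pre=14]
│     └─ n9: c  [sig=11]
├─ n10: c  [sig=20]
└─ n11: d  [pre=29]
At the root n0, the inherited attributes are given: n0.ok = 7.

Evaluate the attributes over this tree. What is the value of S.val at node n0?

1. n0.ok = 7  [given at root]
2. n1.ok = 2  [S₀.ok - 5]
3. n2.lim = "qq"  ["qq"]
4. n2.tag = "pm"  ["pm"]
5. n3.pre = 28  [terminal]
6. n4.pre = 18  [terminal]
7. n5.pre = 13  [terminal]
8. n2.env = 5  [len(A.lim) + 3]
9. n2.hot = "rpm"  ["r" ++ A.tag]
10. n6.ok = 6  [S₀.ok + A.env - 1]
11. n7.depth = false  [terminal]
12. n8.pre = 14  [terminal]
13. n9.sig = 11  [terminal]
14. n6.fin = true  [true]
15. n6.wid = "yp"  ["yp"]
16. n6.val = 23  [d.pre + 9]
17. n1.fin = false  [A.env == S₀.ok]
18. n1.wid = "yp"  [if S₁.fin then S₁.wid else "q"]
19. n1.val = 16  [S₁.val - 7]
20. n10.sig = 20  [terminal]
21. n11.pre = 29  [terminal]
22. n0.fin = true  [S₁.fin == false]
23. n0.wid = "xyp"  ["x" ++ S₁.wid]
24. n0.val = 27  [S₁.val + 11]

27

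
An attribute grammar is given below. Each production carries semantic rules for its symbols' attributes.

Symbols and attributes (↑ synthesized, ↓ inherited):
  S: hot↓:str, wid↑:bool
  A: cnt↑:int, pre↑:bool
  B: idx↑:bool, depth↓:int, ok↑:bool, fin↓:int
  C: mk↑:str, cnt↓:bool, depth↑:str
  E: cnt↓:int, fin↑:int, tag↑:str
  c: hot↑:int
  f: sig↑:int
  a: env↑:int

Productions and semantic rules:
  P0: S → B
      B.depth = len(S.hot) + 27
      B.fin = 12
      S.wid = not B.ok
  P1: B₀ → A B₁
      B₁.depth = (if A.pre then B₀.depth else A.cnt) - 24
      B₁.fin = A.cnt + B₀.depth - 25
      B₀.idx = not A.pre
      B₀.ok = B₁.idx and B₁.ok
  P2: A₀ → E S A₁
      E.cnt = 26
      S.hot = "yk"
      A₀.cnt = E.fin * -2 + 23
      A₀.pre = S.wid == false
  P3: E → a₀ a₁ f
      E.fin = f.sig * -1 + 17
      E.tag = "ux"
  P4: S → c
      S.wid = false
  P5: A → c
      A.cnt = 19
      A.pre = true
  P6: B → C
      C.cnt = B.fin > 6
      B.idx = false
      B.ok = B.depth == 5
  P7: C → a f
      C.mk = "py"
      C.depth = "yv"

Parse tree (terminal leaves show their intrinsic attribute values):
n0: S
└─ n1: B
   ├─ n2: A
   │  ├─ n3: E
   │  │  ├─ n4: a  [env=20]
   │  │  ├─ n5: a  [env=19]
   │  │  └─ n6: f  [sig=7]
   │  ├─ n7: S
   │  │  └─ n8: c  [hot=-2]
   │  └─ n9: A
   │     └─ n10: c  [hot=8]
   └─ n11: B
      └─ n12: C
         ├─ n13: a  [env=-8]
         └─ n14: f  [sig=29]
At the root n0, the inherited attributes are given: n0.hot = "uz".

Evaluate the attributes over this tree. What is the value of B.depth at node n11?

1. n0.hot = "uz"  [given at root]
2. n1.depth = 29  [len(S.hot) + 27]
3. n1.fin = 12  [12]
4. n3.cnt = 26  [26]
5. n4.env = 20  [terminal]
6. n5.env = 19  [terminal]
7. n6.sig = 7  [terminal]
8. n3.fin = 10  [f.sig * -1 + 17]
9. n3.tag = "ux"  ["ux"]
10. n7.hot = "yk"  ["yk"]
11. n8.hot = -2  [terminal]
12. n7.wid = false  [false]
13. n10.hot = 8  [terminal]
14. n9.cnt = 19  [19]
15. n9.pre = true  [true]
16. n2.cnt = 3  [E.fin * -2 + 23]
17. n2.pre = true  [S.wid == false]
18. n11.depth = 5  [(if A.pre then B₀.depth else A.cnt) - 24]
19. n11.fin = 7  [A.cnt + B₀.depth - 25]
20. n12.cnt = true  [B.fin > 6]
21. n13.env = -8  [terminal]
22. n14.sig = 29  [terminal]
23. n12.mk = "py"  ["py"]
24. n12.depth = "yv"  ["yv"]
25. n11.idx = false  [false]
26. n11.ok = true  [B.depth == 5]
27. n1.idx = false  [not A.pre]
28. n1.ok = false  [B₁.idx and B₁.ok]
29. n0.wid = true  [not B.ok]

5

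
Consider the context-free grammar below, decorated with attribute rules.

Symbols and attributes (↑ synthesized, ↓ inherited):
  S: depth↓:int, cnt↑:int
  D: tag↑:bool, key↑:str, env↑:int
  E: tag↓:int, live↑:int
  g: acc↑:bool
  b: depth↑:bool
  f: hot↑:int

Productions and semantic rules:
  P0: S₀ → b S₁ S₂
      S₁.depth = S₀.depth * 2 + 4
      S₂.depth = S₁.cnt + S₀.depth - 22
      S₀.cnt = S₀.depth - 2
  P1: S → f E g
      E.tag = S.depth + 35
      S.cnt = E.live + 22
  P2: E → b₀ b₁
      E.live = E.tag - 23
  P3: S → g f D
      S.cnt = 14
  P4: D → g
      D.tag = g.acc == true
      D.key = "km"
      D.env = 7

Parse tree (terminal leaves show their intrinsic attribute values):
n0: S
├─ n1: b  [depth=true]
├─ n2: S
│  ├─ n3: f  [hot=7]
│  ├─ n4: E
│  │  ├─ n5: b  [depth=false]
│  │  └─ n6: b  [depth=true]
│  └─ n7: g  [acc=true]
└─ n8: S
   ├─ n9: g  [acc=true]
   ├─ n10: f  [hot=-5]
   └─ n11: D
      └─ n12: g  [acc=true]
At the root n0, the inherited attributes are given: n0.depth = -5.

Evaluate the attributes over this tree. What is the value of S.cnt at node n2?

28

1. n0.depth = -5  [given at root]
2. n1.depth = true  [terminal]
3. n2.depth = -6  [S₀.depth * 2 + 4]
4. n3.hot = 7  [terminal]
5. n4.tag = 29  [S.depth + 35]
6. n5.depth = false  [terminal]
7. n6.depth = true  [terminal]
8. n4.live = 6  [E.tag - 23]
9. n7.acc = true  [terminal]
10. n2.cnt = 28  [E.live + 22]
11. n8.depth = 1  [S₁.cnt + S₀.depth - 22]
12. n9.acc = true  [terminal]
13. n10.hot = -5  [terminal]
14. n12.acc = true  [terminal]
15. n11.tag = true  [g.acc == true]
16. n11.key = "km"  ["km"]
17. n11.env = 7  [7]
18. n8.cnt = 14  [14]
19. n0.cnt = -7  [S₀.depth - 2]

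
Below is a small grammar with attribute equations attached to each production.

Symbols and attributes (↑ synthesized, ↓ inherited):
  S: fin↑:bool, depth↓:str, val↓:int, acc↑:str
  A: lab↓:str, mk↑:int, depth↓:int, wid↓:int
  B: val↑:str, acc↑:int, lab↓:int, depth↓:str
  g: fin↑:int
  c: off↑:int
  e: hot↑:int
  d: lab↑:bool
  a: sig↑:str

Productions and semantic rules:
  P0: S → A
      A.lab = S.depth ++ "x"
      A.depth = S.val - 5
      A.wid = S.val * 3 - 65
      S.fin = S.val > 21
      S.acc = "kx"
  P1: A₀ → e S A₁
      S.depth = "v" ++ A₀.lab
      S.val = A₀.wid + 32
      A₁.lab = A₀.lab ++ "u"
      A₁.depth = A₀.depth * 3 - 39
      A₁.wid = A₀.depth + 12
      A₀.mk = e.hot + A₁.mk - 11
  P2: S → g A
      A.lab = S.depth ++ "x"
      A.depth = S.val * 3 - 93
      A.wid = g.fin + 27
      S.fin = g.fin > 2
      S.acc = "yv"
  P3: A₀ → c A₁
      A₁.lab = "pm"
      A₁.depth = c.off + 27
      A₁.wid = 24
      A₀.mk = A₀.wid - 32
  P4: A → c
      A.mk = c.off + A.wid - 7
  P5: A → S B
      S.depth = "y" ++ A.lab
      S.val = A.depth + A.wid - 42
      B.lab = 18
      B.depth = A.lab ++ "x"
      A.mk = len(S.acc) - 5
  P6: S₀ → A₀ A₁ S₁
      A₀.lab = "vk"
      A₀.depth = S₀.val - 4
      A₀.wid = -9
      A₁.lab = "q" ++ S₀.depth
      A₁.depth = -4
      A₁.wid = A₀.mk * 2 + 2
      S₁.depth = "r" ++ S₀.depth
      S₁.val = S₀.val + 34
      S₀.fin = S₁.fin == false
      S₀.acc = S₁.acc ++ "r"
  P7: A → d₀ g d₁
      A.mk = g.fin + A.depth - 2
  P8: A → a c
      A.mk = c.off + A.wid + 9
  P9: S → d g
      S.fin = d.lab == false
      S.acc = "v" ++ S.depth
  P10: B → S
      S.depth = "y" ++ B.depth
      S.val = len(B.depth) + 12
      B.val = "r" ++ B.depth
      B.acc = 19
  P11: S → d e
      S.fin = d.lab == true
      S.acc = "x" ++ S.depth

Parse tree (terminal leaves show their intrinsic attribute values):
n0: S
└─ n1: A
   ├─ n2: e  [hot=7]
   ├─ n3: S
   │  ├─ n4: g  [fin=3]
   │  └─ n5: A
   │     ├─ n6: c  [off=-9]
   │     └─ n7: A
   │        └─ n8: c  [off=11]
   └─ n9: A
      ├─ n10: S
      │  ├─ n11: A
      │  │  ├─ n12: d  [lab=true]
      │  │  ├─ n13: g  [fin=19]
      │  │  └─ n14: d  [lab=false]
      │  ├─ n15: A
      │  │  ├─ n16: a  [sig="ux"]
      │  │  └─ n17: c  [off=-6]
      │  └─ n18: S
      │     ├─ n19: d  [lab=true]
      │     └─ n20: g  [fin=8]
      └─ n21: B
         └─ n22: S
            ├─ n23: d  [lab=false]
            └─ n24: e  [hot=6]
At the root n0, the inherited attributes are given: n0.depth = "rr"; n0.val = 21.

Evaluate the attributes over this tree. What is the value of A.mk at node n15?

21

1. n0.depth = "rr"  [given at root]
2. n0.val = 21  [given at root]
3. n1.lab = "rrx"  [S.depth ++ "x"]
4. n1.depth = 16  [S.val - 5]
5. n1.wid = -2  [S.val * 3 - 65]
6. n2.hot = 7  [terminal]
7. n3.depth = "vrrx"  ["v" ++ A₀.lab]
8. n3.val = 30  [A₀.wid + 32]
9. n4.fin = 3  [terminal]
10. n5.lab = "vrrxx"  [S.depth ++ "x"]
11. n5.depth = -3  [S.val * 3 - 93]
12. n5.wid = 30  [g.fin + 27]
13. n6.off = -9  [terminal]
14. n7.lab = "pm"  ["pm"]
15. n7.depth = 18  [c.off + 27]
16. n7.wid = 24  [24]
17. n8.off = 11  [terminal]
18. n7.mk = 28  [c.off + A.wid - 7]
19. n5.mk = -2  [A₀.wid - 32]
20. n3.fin = true  [g.fin > 2]
21. n3.acc = "yv"  ["yv"]
22. n9.lab = "rrxu"  [A₀.lab ++ "u"]
23. n9.depth = 9  [A₀.depth * 3 - 39]
24. n9.wid = 28  [A₀.depth + 12]
25. n10.depth = "yrrxu"  ["y" ++ A.lab]
26. n10.val = -5  [A.depth + A.wid - 42]
27. n11.lab = "vk"  ["vk"]
28. n11.depth = -9  [S₀.val - 4]
29. n11.wid = -9  [-9]
30. n12.lab = true  [terminal]
31. n13.fin = 19  [terminal]
32. n14.lab = false  [terminal]
33. n11.mk = 8  [g.fin + A.depth - 2]
34. n15.lab = "qyrrxu"  ["q" ++ S₀.depth]
35. n15.depth = -4  [-4]
36. n15.wid = 18  [A₀.mk * 2 + 2]
37. n16.sig = "ux"  [terminal]
38. n17.off = -6  [terminal]
39. n15.mk = 21  [c.off + A.wid + 9]
40. n18.depth = "ryrrxu"  ["r" ++ S₀.depth]
41. n18.val = 29  [S₀.val + 34]
42. n19.lab = true  [terminal]
43. n20.fin = 8  [terminal]
44. n18.fin = false  [d.lab == false]
45. n18.acc = "vryrrxu"  ["v" ++ S.depth]
46. n10.fin = true  [S₁.fin == false]
47. n10.acc = "vryrrxur"  [S₁.acc ++ "r"]
48. n21.lab = 18  [18]
49. n21.depth = "rrxux"  [A.lab ++ "x"]
50. n22.depth = "yrrxux"  ["y" ++ B.depth]
51. n22.val = 17  [len(B.depth) + 12]
52. n23.lab = false  [terminal]
53. n24.hot = 6  [terminal]
54. n22.fin = false  [d.lab == true]
55. n22.acc = "xyrrxux"  ["x" ++ S.depth]
56. n21.val = "rrrxux"  ["r" ++ B.depth]
57. n21.acc = 19  [19]
58. n9.mk = 3  [len(S.acc) - 5]
59. n1.mk = -1  [e.hot + A₁.mk - 11]
60. n0.fin = false  [S.val > 21]
61. n0.acc = "kx"  ["kx"]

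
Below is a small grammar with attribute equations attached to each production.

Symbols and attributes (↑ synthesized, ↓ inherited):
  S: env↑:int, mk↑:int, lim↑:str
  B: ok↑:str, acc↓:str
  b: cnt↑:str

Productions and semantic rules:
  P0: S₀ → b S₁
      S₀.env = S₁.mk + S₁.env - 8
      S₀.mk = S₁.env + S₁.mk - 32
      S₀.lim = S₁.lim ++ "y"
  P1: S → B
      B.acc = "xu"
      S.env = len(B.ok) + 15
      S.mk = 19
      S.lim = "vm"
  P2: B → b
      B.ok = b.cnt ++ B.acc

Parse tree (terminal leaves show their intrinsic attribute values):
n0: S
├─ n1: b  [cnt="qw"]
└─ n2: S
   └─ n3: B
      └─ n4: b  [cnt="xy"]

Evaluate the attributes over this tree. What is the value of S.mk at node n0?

6

1. n1.cnt = "qw"  [terminal]
2. n3.acc = "xu"  ["xu"]
3. n4.cnt = "xy"  [terminal]
4. n3.ok = "xyxu"  [b.cnt ++ B.acc]
5. n2.env = 19  [len(B.ok) + 15]
6. n2.mk = 19  [19]
7. n2.lim = "vm"  ["vm"]
8. n0.env = 30  [S₁.mk + S₁.env - 8]
9. n0.mk = 6  [S₁.env + S₁.mk - 32]
10. n0.lim = "vmy"  [S₁.lim ++ "y"]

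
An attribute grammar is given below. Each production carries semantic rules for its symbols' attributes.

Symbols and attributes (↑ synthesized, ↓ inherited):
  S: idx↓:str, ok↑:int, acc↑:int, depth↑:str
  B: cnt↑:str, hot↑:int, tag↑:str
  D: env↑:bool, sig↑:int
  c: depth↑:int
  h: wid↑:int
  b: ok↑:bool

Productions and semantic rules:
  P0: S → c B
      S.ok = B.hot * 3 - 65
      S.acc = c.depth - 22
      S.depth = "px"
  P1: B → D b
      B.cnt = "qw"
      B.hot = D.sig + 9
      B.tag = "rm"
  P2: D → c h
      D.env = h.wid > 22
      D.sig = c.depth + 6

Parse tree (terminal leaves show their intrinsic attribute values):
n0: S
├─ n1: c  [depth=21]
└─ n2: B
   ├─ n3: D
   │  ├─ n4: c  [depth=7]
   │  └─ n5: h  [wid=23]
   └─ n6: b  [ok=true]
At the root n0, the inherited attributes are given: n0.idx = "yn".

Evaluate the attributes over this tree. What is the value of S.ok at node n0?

1. n0.idx = "yn"  [given at root]
2. n1.depth = 21  [terminal]
3. n4.depth = 7  [terminal]
4. n5.wid = 23  [terminal]
5. n3.env = true  [h.wid > 22]
6. n3.sig = 13  [c.depth + 6]
7. n6.ok = true  [terminal]
8. n2.cnt = "qw"  ["qw"]
9. n2.hot = 22  [D.sig + 9]
10. n2.tag = "rm"  ["rm"]
11. n0.ok = 1  [B.hot * 3 - 65]
12. n0.acc = -1  [c.depth - 22]
13. n0.depth = "px"  ["px"]

1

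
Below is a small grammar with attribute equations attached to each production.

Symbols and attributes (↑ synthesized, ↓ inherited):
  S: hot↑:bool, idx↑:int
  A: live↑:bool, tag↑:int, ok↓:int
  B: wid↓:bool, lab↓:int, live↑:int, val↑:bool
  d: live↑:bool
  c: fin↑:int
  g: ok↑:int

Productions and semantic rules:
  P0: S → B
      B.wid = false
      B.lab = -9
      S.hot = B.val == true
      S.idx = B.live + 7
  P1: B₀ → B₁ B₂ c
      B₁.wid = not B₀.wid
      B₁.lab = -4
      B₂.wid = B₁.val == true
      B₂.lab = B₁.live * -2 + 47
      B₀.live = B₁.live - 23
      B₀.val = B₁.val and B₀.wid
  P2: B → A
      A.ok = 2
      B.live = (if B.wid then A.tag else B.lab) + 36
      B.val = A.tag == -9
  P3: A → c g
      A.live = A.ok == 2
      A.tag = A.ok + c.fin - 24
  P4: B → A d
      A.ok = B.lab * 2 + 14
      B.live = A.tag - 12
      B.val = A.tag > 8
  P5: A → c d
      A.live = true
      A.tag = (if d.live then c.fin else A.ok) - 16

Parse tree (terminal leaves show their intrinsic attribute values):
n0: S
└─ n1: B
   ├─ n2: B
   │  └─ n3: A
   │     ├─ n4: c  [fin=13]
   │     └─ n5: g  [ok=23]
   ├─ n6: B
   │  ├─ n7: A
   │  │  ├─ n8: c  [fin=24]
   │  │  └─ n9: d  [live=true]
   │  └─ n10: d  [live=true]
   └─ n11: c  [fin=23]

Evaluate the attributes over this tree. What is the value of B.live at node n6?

1. n1.wid = false  [false]
2. n1.lab = -9  [-9]
3. n2.wid = true  [not B₀.wid]
4. n2.lab = -4  [-4]
5. n3.ok = 2  [2]
6. n4.fin = 13  [terminal]
7. n5.ok = 23  [terminal]
8. n3.live = true  [A.ok == 2]
9. n3.tag = -9  [A.ok + c.fin - 24]
10. n2.live = 27  [(if B.wid then A.tag else B.lab) + 36]
11. n2.val = true  [A.tag == -9]
12. n6.wid = true  [B₁.val == true]
13. n6.lab = -7  [B₁.live * -2 + 47]
14. n7.ok = 0  [B.lab * 2 + 14]
15. n8.fin = 24  [terminal]
16. n9.live = true  [terminal]
17. n7.live = true  [true]
18. n7.tag = 8  [(if d.live then c.fin else A.ok) - 16]
19. n10.live = true  [terminal]
20. n6.live = -4  [A.tag - 12]
21. n6.val = false  [A.tag > 8]
22. n11.fin = 23  [terminal]
23. n1.live = 4  [B₁.live - 23]
24. n1.val = false  [B₁.val and B₀.wid]
25. n0.hot = false  [B.val == true]
26. n0.idx = 11  [B.live + 7]

-4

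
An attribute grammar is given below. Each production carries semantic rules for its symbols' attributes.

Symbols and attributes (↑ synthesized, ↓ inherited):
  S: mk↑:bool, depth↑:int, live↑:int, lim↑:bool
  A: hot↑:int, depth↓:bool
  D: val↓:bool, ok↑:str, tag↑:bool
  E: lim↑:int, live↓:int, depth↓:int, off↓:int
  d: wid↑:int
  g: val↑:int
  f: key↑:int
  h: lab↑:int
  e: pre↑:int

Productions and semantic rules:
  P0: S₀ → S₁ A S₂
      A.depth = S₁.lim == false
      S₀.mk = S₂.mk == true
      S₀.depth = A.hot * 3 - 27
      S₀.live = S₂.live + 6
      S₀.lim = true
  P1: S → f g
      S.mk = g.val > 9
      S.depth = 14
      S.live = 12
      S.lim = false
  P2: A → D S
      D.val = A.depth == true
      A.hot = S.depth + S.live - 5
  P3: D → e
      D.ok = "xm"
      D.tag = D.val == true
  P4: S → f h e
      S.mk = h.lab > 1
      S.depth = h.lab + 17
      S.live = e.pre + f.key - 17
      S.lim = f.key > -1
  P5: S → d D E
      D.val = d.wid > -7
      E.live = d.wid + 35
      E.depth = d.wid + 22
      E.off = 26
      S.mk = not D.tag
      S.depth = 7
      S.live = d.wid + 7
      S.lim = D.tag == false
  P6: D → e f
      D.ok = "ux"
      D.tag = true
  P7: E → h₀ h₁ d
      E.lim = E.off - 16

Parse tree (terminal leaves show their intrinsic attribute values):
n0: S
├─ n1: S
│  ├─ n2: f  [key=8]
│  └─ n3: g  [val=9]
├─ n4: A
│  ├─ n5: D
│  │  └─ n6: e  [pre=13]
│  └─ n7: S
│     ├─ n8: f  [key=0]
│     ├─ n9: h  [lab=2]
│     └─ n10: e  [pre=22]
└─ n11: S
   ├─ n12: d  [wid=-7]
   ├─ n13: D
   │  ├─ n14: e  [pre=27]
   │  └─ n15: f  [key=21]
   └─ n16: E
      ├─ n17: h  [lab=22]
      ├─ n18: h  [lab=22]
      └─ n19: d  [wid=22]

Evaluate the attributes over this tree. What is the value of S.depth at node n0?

30

1. n2.key = 8  [terminal]
2. n3.val = 9  [terminal]
3. n1.mk = false  [g.val > 9]
4. n1.depth = 14  [14]
5. n1.live = 12  [12]
6. n1.lim = false  [false]
7. n4.depth = true  [S₁.lim == false]
8. n5.val = true  [A.depth == true]
9. n6.pre = 13  [terminal]
10. n5.ok = "xm"  ["xm"]
11. n5.tag = true  [D.val == true]
12. n8.key = 0  [terminal]
13. n9.lab = 2  [terminal]
14. n10.pre = 22  [terminal]
15. n7.mk = true  [h.lab > 1]
16. n7.depth = 19  [h.lab + 17]
17. n7.live = 5  [e.pre + f.key - 17]
18. n7.lim = true  [f.key > -1]
19. n4.hot = 19  [S.depth + S.live - 5]
20. n12.wid = -7  [terminal]
21. n13.val = false  [d.wid > -7]
22. n14.pre = 27  [terminal]
23. n15.key = 21  [terminal]
24. n13.ok = "ux"  ["ux"]
25. n13.tag = true  [true]
26. n16.live = 28  [d.wid + 35]
27. n16.depth = 15  [d.wid + 22]
28. n16.off = 26  [26]
29. n17.lab = 22  [terminal]
30. n18.lab = 22  [terminal]
31. n19.wid = 22  [terminal]
32. n16.lim = 10  [E.off - 16]
33. n11.mk = false  [not D.tag]
34. n11.depth = 7  [7]
35. n11.live = 0  [d.wid + 7]
36. n11.lim = false  [D.tag == false]
37. n0.mk = false  [S₂.mk == true]
38. n0.depth = 30  [A.hot * 3 - 27]
39. n0.live = 6  [S₂.live + 6]
40. n0.lim = true  [true]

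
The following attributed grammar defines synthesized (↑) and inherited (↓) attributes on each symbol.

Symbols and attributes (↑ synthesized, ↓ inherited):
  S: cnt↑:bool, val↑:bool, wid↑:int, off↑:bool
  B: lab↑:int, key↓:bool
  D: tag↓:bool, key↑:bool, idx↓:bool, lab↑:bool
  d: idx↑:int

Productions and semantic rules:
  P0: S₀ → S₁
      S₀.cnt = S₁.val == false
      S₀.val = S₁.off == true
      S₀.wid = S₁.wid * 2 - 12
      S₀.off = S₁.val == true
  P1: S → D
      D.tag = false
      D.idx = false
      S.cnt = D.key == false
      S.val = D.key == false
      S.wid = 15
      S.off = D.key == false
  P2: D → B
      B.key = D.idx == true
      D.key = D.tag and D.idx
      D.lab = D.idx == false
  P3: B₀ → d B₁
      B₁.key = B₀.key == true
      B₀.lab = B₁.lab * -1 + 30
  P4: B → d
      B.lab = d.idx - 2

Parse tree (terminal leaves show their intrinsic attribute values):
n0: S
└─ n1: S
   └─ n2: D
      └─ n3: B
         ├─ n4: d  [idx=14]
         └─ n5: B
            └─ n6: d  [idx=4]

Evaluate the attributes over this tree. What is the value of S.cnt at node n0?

false

1. n2.tag = false  [false]
2. n2.idx = false  [false]
3. n3.key = false  [D.idx == true]
4. n4.idx = 14  [terminal]
5. n5.key = false  [B₀.key == true]
6. n6.idx = 4  [terminal]
7. n5.lab = 2  [d.idx - 2]
8. n3.lab = 28  [B₁.lab * -1 + 30]
9. n2.key = false  [D.tag and D.idx]
10. n2.lab = true  [D.idx == false]
11. n1.cnt = true  [D.key == false]
12. n1.val = true  [D.key == false]
13. n1.wid = 15  [15]
14. n1.off = true  [D.key == false]
15. n0.cnt = false  [S₁.val == false]
16. n0.val = true  [S₁.off == true]
17. n0.wid = 18  [S₁.wid * 2 - 12]
18. n0.off = true  [S₁.val == true]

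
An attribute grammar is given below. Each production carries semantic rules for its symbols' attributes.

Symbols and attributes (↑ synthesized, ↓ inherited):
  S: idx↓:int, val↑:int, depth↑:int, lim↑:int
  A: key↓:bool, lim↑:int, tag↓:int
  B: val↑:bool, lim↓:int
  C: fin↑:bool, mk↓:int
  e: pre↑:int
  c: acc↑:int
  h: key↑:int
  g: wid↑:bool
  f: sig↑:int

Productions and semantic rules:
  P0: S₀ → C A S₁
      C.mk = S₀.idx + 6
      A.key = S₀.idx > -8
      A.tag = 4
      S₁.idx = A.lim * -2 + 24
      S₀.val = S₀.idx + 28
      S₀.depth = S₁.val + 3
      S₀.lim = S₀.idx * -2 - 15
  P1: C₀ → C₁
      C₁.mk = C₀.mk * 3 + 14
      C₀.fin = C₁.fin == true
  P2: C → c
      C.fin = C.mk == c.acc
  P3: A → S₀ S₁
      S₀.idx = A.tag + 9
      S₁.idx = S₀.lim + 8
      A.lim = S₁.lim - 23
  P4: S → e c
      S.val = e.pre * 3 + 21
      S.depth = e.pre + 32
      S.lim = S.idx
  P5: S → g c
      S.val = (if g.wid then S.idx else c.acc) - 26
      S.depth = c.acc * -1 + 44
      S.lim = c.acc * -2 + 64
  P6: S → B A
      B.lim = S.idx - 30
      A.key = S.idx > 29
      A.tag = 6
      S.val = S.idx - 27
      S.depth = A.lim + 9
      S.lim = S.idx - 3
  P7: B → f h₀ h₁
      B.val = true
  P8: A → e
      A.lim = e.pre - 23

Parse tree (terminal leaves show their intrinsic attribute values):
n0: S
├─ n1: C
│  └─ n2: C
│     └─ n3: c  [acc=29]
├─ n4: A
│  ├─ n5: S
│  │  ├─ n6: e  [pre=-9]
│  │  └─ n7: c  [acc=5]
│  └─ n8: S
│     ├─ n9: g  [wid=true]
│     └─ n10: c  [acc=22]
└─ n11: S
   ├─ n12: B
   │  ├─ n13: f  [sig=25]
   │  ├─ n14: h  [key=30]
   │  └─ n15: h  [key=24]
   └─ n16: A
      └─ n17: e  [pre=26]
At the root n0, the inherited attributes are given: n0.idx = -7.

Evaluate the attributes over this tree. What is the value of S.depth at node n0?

1. n0.idx = -7  [given at root]
2. n1.mk = -1  [S₀.idx + 6]
3. n2.mk = 11  [C₀.mk * 3 + 14]
4. n3.acc = 29  [terminal]
5. n2.fin = false  [C.mk == c.acc]
6. n1.fin = false  [C₁.fin == true]
7. n4.key = true  [S₀.idx > -8]
8. n4.tag = 4  [4]
9. n5.idx = 13  [A.tag + 9]
10. n6.pre = -9  [terminal]
11. n7.acc = 5  [terminal]
12. n5.val = -6  [e.pre * 3 + 21]
13. n5.depth = 23  [e.pre + 32]
14. n5.lim = 13  [S.idx]
15. n8.idx = 21  [S₀.lim + 8]
16. n9.wid = true  [terminal]
17. n10.acc = 22  [terminal]
18. n8.val = -5  [(if g.wid then S.idx else c.acc) - 26]
19. n8.depth = 22  [c.acc * -1 + 44]
20. n8.lim = 20  [c.acc * -2 + 64]
21. n4.lim = -3  [S₁.lim - 23]
22. n11.idx = 30  [A.lim * -2 + 24]
23. n12.lim = 0  [S.idx - 30]
24. n13.sig = 25  [terminal]
25. n14.key = 30  [terminal]
26. n15.key = 24  [terminal]
27. n12.val = true  [true]
28. n16.key = true  [S.idx > 29]
29. n16.tag = 6  [6]
30. n17.pre = 26  [terminal]
31. n16.lim = 3  [e.pre - 23]
32. n11.val = 3  [S.idx - 27]
33. n11.depth = 12  [A.lim + 9]
34. n11.lim = 27  [S.idx - 3]
35. n0.val = 21  [S₀.idx + 28]
36. n0.depth = 6  [S₁.val + 3]
37. n0.lim = -1  [S₀.idx * -2 - 15]

6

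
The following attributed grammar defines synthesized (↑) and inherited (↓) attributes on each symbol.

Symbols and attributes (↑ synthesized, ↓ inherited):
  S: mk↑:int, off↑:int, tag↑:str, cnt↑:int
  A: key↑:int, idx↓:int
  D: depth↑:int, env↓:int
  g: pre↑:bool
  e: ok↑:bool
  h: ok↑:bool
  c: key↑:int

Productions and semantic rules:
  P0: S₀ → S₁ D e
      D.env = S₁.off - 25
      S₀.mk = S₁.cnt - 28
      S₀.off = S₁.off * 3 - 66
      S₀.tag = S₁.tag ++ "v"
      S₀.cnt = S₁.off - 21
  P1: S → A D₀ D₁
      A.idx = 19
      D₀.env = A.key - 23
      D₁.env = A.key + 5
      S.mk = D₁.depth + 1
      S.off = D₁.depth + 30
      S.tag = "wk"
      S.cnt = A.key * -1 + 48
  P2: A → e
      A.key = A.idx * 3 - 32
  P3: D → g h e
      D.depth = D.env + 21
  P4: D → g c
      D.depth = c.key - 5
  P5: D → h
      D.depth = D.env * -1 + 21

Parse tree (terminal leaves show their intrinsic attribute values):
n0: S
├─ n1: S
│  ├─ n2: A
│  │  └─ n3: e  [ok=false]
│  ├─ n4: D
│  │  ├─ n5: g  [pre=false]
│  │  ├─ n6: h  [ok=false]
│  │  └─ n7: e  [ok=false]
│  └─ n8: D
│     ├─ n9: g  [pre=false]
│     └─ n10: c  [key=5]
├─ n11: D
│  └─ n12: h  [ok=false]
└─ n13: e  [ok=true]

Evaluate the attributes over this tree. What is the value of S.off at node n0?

1. n2.idx = 19  [19]
2. n3.ok = false  [terminal]
3. n2.key = 25  [A.idx * 3 - 32]
4. n4.env = 2  [A.key - 23]
5. n5.pre = false  [terminal]
6. n6.ok = false  [terminal]
7. n7.ok = false  [terminal]
8. n4.depth = 23  [D.env + 21]
9. n8.env = 30  [A.key + 5]
10. n9.pre = false  [terminal]
11. n10.key = 5  [terminal]
12. n8.depth = 0  [c.key - 5]
13. n1.mk = 1  [D₁.depth + 1]
14. n1.off = 30  [D₁.depth + 30]
15. n1.tag = "wk"  ["wk"]
16. n1.cnt = 23  [A.key * -1 + 48]
17. n11.env = 5  [S₁.off - 25]
18. n12.ok = false  [terminal]
19. n11.depth = 16  [D.env * -1 + 21]
20. n13.ok = true  [terminal]
21. n0.mk = -5  [S₁.cnt - 28]
22. n0.off = 24  [S₁.off * 3 - 66]
23. n0.tag = "wkv"  [S₁.tag ++ "v"]
24. n0.cnt = 9  [S₁.off - 21]

24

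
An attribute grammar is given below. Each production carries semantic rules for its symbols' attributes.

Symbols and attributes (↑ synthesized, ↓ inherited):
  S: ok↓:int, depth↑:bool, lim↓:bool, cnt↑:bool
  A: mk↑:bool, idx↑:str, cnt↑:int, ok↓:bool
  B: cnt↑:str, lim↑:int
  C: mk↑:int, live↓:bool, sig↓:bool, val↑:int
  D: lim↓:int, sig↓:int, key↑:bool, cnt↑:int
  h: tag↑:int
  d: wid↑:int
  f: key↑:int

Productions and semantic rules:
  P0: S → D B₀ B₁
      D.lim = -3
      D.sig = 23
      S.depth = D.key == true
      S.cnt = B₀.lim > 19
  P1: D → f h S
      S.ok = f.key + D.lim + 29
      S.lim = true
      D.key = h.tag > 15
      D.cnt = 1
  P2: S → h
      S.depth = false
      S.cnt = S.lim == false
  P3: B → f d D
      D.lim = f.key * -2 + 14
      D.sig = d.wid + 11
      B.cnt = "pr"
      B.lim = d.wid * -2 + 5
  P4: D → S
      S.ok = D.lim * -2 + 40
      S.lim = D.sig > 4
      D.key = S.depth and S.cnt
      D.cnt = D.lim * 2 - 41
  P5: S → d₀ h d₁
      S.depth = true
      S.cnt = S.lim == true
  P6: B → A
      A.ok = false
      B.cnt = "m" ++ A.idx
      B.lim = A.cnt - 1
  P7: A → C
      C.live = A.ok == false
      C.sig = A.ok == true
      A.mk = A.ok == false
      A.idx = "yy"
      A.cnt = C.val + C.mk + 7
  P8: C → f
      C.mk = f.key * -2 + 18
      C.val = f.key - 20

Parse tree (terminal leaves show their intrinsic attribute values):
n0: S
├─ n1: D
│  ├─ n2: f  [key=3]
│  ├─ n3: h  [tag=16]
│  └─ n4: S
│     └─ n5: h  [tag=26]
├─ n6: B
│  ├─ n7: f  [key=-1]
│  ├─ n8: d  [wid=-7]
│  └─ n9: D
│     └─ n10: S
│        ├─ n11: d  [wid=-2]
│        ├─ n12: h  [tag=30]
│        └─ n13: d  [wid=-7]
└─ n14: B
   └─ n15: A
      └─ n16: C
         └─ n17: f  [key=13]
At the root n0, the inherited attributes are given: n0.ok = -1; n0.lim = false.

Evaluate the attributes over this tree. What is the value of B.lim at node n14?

1. n0.ok = -1  [given at root]
2. n0.lim = false  [given at root]
3. n1.lim = -3  [-3]
4. n1.sig = 23  [23]
5. n2.key = 3  [terminal]
6. n3.tag = 16  [terminal]
7. n4.ok = 29  [f.key + D.lim + 29]
8. n4.lim = true  [true]
9. n5.tag = 26  [terminal]
10. n4.depth = false  [false]
11. n4.cnt = false  [S.lim == false]
12. n1.key = true  [h.tag > 15]
13. n1.cnt = 1  [1]
14. n7.key = -1  [terminal]
15. n8.wid = -7  [terminal]
16. n9.lim = 16  [f.key * -2 + 14]
17. n9.sig = 4  [d.wid + 11]
18. n10.ok = 8  [D.lim * -2 + 40]
19. n10.lim = false  [D.sig > 4]
20. n11.wid = -2  [terminal]
21. n12.tag = 30  [terminal]
22. n13.wid = -7  [terminal]
23. n10.depth = true  [true]
24. n10.cnt = false  [S.lim == true]
25. n9.key = false  [S.depth and S.cnt]
26. n9.cnt = -9  [D.lim * 2 - 41]
27. n6.cnt = "pr"  ["pr"]
28. n6.lim = 19  [d.wid * -2 + 5]
29. n15.ok = false  [false]
30. n16.live = true  [A.ok == false]
31. n16.sig = false  [A.ok == true]
32. n17.key = 13  [terminal]
33. n16.mk = -8  [f.key * -2 + 18]
34. n16.val = -7  [f.key - 20]
35. n15.mk = true  [A.ok == false]
36. n15.idx = "yy"  ["yy"]
37. n15.cnt = -8  [C.val + C.mk + 7]
38. n14.cnt = "myy"  ["m" ++ A.idx]
39. n14.lim = -9  [A.cnt - 1]
40. n0.depth = true  [D.key == true]
41. n0.cnt = false  [B₀.lim > 19]

-9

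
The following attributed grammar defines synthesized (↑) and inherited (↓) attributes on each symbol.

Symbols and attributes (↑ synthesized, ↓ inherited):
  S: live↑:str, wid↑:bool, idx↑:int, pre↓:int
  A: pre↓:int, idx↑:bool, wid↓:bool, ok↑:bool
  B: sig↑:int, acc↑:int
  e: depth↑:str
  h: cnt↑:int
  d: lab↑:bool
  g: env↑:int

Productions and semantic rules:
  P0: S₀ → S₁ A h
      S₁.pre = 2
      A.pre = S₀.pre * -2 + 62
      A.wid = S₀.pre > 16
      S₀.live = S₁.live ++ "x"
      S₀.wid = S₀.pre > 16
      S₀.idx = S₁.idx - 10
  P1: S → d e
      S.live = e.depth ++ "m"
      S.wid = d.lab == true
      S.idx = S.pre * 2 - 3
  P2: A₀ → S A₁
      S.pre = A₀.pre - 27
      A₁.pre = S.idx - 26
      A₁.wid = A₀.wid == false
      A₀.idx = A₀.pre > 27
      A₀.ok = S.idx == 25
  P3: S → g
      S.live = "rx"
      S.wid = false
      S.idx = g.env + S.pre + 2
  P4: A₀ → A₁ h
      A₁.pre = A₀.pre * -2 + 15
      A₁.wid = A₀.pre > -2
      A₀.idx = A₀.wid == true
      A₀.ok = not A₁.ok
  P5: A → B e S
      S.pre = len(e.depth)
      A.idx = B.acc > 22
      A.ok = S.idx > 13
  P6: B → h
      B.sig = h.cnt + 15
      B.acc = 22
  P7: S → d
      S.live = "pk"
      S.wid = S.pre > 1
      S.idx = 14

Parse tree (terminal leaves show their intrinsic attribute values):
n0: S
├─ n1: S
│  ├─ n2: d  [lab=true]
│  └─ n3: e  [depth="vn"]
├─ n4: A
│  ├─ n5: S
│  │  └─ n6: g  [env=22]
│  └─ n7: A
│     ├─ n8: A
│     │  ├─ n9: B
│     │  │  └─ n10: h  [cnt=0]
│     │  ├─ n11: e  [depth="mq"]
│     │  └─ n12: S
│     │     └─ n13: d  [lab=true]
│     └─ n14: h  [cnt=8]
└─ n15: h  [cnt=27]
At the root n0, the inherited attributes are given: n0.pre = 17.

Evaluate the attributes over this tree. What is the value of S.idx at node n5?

25

1. n0.pre = 17  [given at root]
2. n1.pre = 2  [2]
3. n2.lab = true  [terminal]
4. n3.depth = "vn"  [terminal]
5. n1.live = "vnm"  [e.depth ++ "m"]
6. n1.wid = true  [d.lab == true]
7. n1.idx = 1  [S.pre * 2 - 3]
8. n4.pre = 28  [S₀.pre * -2 + 62]
9. n4.wid = true  [S₀.pre > 16]
10. n5.pre = 1  [A₀.pre - 27]
11. n6.env = 22  [terminal]
12. n5.live = "rx"  ["rx"]
13. n5.wid = false  [false]
14. n5.idx = 25  [g.env + S.pre + 2]
15. n7.pre = -1  [S.idx - 26]
16. n7.wid = false  [A₀.wid == false]
17. n8.pre = 17  [A₀.pre * -2 + 15]
18. n8.wid = true  [A₀.pre > -2]
19. n10.cnt = 0  [terminal]
20. n9.sig = 15  [h.cnt + 15]
21. n9.acc = 22  [22]
22. n11.depth = "mq"  [terminal]
23. n12.pre = 2  [len(e.depth)]
24. n13.lab = true  [terminal]
25. n12.live = "pk"  ["pk"]
26. n12.wid = true  [S.pre > 1]
27. n12.idx = 14  [14]
28. n8.idx = false  [B.acc > 22]
29. n8.ok = true  [S.idx > 13]
30. n14.cnt = 8  [terminal]
31. n7.idx = false  [A₀.wid == true]
32. n7.ok = false  [not A₁.ok]
33. n4.idx = true  [A₀.pre > 27]
34. n4.ok = true  [S.idx == 25]
35. n15.cnt = 27  [terminal]
36. n0.live = "vnmx"  [S₁.live ++ "x"]
37. n0.wid = true  [S₀.pre > 16]
38. n0.idx = -9  [S₁.idx - 10]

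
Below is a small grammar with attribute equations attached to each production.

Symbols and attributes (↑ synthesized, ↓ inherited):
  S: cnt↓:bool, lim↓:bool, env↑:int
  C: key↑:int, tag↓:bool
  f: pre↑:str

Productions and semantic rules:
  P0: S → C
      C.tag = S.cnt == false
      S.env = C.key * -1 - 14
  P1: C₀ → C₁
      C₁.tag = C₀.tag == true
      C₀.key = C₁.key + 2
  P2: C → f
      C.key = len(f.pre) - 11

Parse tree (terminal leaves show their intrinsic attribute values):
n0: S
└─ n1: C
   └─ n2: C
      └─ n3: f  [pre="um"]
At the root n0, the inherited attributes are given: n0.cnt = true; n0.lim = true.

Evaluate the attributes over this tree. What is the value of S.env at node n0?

-7

1. n0.cnt = true  [given at root]
2. n0.lim = true  [given at root]
3. n1.tag = false  [S.cnt == false]
4. n2.tag = false  [C₀.tag == true]
5. n3.pre = "um"  [terminal]
6. n2.key = -9  [len(f.pre) - 11]
7. n1.key = -7  [C₁.key + 2]
8. n0.env = -7  [C.key * -1 - 14]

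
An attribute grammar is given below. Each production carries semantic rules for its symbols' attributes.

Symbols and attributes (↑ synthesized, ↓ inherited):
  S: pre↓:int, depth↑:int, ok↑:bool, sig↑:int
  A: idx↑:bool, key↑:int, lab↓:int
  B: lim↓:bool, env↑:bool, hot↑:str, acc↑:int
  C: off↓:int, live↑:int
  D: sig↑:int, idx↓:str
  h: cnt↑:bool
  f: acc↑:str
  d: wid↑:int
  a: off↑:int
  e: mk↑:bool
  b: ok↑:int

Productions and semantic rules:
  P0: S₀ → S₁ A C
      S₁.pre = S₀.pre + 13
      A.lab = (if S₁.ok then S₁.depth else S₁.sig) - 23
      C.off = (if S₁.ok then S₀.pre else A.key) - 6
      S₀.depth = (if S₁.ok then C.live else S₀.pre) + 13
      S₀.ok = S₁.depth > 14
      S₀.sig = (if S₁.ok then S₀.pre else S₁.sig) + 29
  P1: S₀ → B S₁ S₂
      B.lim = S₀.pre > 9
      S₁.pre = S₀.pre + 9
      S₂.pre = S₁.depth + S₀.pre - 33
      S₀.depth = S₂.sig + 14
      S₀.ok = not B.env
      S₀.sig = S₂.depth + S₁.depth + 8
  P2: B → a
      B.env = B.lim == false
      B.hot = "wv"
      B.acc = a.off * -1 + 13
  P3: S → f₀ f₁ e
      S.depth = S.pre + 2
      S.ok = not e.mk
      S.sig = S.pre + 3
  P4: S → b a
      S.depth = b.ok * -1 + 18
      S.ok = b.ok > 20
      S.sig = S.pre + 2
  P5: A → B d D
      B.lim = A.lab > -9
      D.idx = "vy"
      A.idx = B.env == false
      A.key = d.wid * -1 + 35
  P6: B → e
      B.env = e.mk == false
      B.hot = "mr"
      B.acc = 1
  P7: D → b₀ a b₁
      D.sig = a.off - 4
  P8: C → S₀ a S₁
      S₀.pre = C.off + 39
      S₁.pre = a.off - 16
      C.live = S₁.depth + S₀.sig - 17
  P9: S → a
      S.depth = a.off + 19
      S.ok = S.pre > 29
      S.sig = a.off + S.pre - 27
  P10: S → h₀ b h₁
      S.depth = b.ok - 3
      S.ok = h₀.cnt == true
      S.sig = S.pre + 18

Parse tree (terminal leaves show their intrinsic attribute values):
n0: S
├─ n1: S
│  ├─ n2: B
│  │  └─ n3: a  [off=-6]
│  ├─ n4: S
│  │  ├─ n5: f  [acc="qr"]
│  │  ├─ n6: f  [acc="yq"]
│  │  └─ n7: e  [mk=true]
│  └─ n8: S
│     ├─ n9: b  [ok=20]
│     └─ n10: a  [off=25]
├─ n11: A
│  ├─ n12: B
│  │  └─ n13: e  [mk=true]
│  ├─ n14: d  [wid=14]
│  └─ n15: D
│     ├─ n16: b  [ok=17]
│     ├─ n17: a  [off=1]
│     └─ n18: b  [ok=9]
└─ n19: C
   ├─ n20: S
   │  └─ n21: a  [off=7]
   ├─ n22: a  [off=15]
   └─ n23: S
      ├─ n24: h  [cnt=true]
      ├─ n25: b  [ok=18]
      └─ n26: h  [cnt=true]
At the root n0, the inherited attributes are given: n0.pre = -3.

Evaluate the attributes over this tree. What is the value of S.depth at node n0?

1. n0.pre = -3  [given at root]
2. n1.pre = 10  [S₀.pre + 13]
3. n2.lim = true  [S₀.pre > 9]
4. n3.off = -6  [terminal]
5. n2.env = false  [B.lim == false]
6. n2.hot = "wv"  ["wv"]
7. n2.acc = 19  [a.off * -1 + 13]
8. n4.pre = 19  [S₀.pre + 9]
9. n5.acc = "qr"  [terminal]
10. n6.acc = "yq"  [terminal]
11. n7.mk = true  [terminal]
12. n4.depth = 21  [S.pre + 2]
13. n4.ok = false  [not e.mk]
14. n4.sig = 22  [S.pre + 3]
15. n8.pre = -2  [S₁.depth + S₀.pre - 33]
16. n9.ok = 20  [terminal]
17. n10.off = 25  [terminal]
18. n8.depth = -2  [b.ok * -1 + 18]
19. n8.ok = false  [b.ok > 20]
20. n8.sig = 0  [S.pre + 2]
21. n1.depth = 14  [S₂.sig + 14]
22. n1.ok = true  [not B.env]
23. n1.sig = 27  [S₂.depth + S₁.depth + 8]
24. n11.lab = -9  [(if S₁.ok then S₁.depth else S₁.sig) - 23]
25. n12.lim = false  [A.lab > -9]
26. n13.mk = true  [terminal]
27. n12.env = false  [e.mk == false]
28. n12.hot = "mr"  ["mr"]
29. n12.acc = 1  [1]
30. n14.wid = 14  [terminal]
31. n15.idx = "vy"  ["vy"]
32. n16.ok = 17  [terminal]
33. n17.off = 1  [terminal]
34. n18.ok = 9  [terminal]
35. n15.sig = -3  [a.off - 4]
36. n11.idx = true  [B.env == false]
37. n11.key = 21  [d.wid * -1 + 35]
38. n19.off = -9  [(if S₁.ok then S₀.pre else A.key) - 6]
39. n20.pre = 30  [C.off + 39]
40. n21.off = 7  [terminal]
41. n20.depth = 26  [a.off + 19]
42. n20.ok = true  [S.pre > 29]
43. n20.sig = 10  [a.off + S.pre - 27]
44. n22.off = 15  [terminal]
45. n23.pre = -1  [a.off - 16]
46. n24.cnt = true  [terminal]
47. n25.ok = 18  [terminal]
48. n26.cnt = true  [terminal]
49. n23.depth = 15  [b.ok - 3]
50. n23.ok = true  [h₀.cnt == true]
51. n23.sig = 17  [S.pre + 18]
52. n19.live = 8  [S₁.depth + S₀.sig - 17]
53. n0.depth = 21  [(if S₁.ok then C.live else S₀.pre) + 13]
54. n0.ok = false  [S₁.depth > 14]
55. n0.sig = 26  [(if S₁.ok then S₀.pre else S₁.sig) + 29]

21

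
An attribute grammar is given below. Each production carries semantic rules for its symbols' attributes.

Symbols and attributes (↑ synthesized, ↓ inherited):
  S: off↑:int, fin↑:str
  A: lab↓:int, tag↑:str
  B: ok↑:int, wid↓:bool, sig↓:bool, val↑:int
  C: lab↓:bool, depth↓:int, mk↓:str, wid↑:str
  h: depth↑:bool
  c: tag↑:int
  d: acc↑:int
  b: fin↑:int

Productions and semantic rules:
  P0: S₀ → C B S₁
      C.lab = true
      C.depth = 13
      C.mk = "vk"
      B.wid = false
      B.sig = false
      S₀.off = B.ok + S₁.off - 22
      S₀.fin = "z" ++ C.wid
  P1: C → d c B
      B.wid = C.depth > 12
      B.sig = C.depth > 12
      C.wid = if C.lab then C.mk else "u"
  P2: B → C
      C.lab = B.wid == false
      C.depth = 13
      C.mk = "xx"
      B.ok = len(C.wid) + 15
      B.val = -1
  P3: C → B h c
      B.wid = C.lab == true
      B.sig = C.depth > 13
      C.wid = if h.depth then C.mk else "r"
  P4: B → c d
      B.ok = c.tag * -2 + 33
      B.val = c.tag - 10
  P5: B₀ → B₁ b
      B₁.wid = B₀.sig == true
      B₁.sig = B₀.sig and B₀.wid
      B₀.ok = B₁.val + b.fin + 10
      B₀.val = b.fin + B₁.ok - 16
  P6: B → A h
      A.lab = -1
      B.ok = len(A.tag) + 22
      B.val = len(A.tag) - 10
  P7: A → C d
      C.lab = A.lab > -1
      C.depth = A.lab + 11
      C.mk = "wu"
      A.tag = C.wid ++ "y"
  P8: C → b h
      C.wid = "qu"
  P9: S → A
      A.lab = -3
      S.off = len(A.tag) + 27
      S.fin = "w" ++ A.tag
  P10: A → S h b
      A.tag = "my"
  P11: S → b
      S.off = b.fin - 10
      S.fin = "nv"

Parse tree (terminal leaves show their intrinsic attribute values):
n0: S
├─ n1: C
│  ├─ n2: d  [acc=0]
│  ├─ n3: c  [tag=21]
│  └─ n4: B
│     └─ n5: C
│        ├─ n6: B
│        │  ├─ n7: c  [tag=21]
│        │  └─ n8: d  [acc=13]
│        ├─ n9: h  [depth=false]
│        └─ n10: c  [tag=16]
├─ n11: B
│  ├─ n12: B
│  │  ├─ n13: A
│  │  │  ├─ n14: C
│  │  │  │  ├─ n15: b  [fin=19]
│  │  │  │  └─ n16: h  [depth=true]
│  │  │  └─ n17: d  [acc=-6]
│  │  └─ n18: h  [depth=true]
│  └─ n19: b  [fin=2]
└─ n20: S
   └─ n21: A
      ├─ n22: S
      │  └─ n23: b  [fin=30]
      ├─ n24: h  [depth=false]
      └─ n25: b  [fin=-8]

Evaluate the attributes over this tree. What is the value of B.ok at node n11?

5

1. n1.lab = true  [true]
2. n1.depth = 13  [13]
3. n1.mk = "vk"  ["vk"]
4. n2.acc = 0  [terminal]
5. n3.tag = 21  [terminal]
6. n4.wid = true  [C.depth > 12]
7. n4.sig = true  [C.depth > 12]
8. n5.lab = false  [B.wid == false]
9. n5.depth = 13  [13]
10. n5.mk = "xx"  ["xx"]
11. n6.wid = false  [C.lab == true]
12. n6.sig = false  [C.depth > 13]
13. n7.tag = 21  [terminal]
14. n8.acc = 13  [terminal]
15. n6.ok = -9  [c.tag * -2 + 33]
16. n6.val = 11  [c.tag - 10]
17. n9.depth = false  [terminal]
18. n10.tag = 16  [terminal]
19. n5.wid = "r"  [if h.depth then C.mk else "r"]
20. n4.ok = 16  [len(C.wid) + 15]
21. n4.val = -1  [-1]
22. n1.wid = "vk"  [if C.lab then C.mk else "u"]
23. n11.wid = false  [false]
24. n11.sig = false  [false]
25. n12.wid = false  [B₀.sig == true]
26. n12.sig = false  [B₀.sig and B₀.wid]
27. n13.lab = -1  [-1]
28. n14.lab = false  [A.lab > -1]
29. n14.depth = 10  [A.lab + 11]
30. n14.mk = "wu"  ["wu"]
31. n15.fin = 19  [terminal]
32. n16.depth = true  [terminal]
33. n14.wid = "qu"  ["qu"]
34. n17.acc = -6  [terminal]
35. n13.tag = "quy"  [C.wid ++ "y"]
36. n18.depth = true  [terminal]
37. n12.ok = 25  [len(A.tag) + 22]
38. n12.val = -7  [len(A.tag) - 10]
39. n19.fin = 2  [terminal]
40. n11.ok = 5  [B₁.val + b.fin + 10]
41. n11.val = 11  [b.fin + B₁.ok - 16]
42. n21.lab = -3  [-3]
43. n23.fin = 30  [terminal]
44. n22.off = 20  [b.fin - 10]
45. n22.fin = "nv"  ["nv"]
46. n24.depth = false  [terminal]
47. n25.fin = -8  [terminal]
48. n21.tag = "my"  ["my"]
49. n20.off = 29  [len(A.tag) + 27]
50. n20.fin = "wmy"  ["w" ++ A.tag]
51. n0.off = 12  [B.ok + S₁.off - 22]
52. n0.fin = "zvk"  ["z" ++ C.wid]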